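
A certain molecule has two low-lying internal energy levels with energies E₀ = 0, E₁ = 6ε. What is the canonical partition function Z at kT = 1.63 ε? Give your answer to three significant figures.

Eᵢ/kT = 0, 3.6810.
Z = Σ e^(−Eᵢ/kT) = e^(−0) + e^(−3.6810) = 1.0000 + 0.025198 = 1.0252.

Z = 1.03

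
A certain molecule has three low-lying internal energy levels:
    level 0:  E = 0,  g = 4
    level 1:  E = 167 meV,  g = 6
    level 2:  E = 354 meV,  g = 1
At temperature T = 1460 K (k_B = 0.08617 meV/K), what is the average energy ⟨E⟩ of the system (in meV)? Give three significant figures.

k_BT = 0.08617 × 1460 K = 125.81 meV.
Eᵢ/kT = 0, 1.3274, 2.8138.
Z = Σ gᵢe^(−Eᵢ/kT) = 4·e^(−0) + 6·e^(−1.3274) + 1·e^(−2.8138) = 4.0000 + 1.5910 + 0.059977 = 5.6510.
⟨E⟩ = Σ Eᵢ gᵢe^(−Eᵢ/kT) / Z = (0·4.0000 + 167·1.5910 + 354·0.059977) / 5.6510 = 50.8 meV.

50.8 meV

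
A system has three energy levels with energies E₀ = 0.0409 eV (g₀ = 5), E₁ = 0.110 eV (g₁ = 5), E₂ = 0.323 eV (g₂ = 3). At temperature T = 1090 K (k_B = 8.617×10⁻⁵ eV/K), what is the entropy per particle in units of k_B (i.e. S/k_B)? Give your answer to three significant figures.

k_BT = 8.617×10⁻⁵ × 1090 K = 0.093925 eV.
Eᵢ/kT = 0.43545, 1.1711, 3.4389.
Z = Σ gᵢe^(−Eᵢ/kT) = 5·e^(−0.43545) + 5·e^(−1.1711) + 3·e^(−3.4389) = 3.2349 + 1.5501 + 0.096300 = 4.8813.
⟨E⟩ = Σ EᵢPᵢ = 0.068409 eV.
S/k_B = ln Z + ⟨E⟩/kT = ln(4.8813) + 0.068409/0.093925 = 1.5854 + 0.72834 = 2.31.

2.31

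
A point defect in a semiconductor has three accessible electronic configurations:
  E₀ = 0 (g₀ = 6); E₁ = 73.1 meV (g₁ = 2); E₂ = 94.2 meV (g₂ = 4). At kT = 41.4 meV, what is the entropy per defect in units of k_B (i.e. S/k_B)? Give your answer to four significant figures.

2.138

Eᵢ/kT = 0, 1.76570, 2.27536.
Z = Σ gᵢe^(−Eᵢ/kT) = 6·e^(−0) + 2·e^(−1.76570) + 4·e^(−2.27536) = 6.00000 + 0.342134 + 0.411040 = 6.75317.
⟨E⟩ = Σ EᵢPᵢ = 9.43704 meV.
S/k_B = ln Z + ⟨E⟩/kT = ln(6.75317) + 9.43704/41.4 = 1.91001 + 0.227948 = 2.138.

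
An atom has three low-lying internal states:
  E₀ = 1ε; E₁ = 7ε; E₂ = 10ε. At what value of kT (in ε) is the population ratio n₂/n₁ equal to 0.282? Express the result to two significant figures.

2.4 ε

n₂/n₁ = exp[−(E₂−E₁)/kT] = 0.282.
⇒ (E₂−E₁)/kT = ln(1/0.282) = ln(3.546) = 1.266.
kT = 3ε / 1.266 = 2.4 ε.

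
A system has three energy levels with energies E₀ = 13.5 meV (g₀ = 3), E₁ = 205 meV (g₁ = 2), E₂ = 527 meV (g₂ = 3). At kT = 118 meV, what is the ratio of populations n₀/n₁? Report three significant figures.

7.60

n₀/n₁ = (g₀/g₁) exp[−(E₀−E₁)/kT] = (3/2) × exp(−(-191.5 meV)/(118 meV)) = (3/2) × exp(1.6229) = 7.60.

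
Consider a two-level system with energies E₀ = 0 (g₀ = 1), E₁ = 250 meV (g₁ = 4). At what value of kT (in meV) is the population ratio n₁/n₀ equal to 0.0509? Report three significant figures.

n₁/n₀ = (g₁/g₀) exp[−(E₁−E₀)/kT] = 0.0509.
⇒ (E₁−E₀)/kT = ln((4/1)/0.0509) = ln(78.585) = 4.3642.
kT = 250 meV / 4.3642 = 57.3 meV.

57.3 meV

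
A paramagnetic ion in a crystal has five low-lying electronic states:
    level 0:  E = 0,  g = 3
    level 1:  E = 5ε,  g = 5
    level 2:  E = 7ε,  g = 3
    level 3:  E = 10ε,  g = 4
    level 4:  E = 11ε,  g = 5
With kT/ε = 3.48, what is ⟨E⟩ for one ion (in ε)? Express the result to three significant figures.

Eᵢ/kT = 0, 1.4368, 2.0115, 2.8736, 3.1609.
Z = Σ gᵢe^(−Eᵢ/kT) = 3·e^(−0) + 5·e^(−1.4368) + 3·e^(−2.0115) + 4·e^(−2.8736) + 5·e^(−3.1609) = 3.0000 + 1.1884 + 0.40136 + 0.22598 + 0.21194 = 5.0277.
⟨E⟩ = Σ Eᵢ gᵢe^(−Eᵢ/kT) / Z = (0·3.0000 + 5·1.1884 + 7·0.40136 + 10·0.22598 + 11·0.21194) / 5.0277 = 2.65 ε.

2.65 ε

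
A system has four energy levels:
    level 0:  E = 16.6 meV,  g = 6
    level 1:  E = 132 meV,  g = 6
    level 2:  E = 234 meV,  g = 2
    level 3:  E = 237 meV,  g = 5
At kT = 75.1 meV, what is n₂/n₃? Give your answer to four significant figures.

n₂/n₃ = (g₂/g₃) exp[−(E₂−E₃)/kT] = (2/5) × exp(−(-3 meV)/(75.1 meV)) = (2/5) × exp(0.0399467) = 0.4163.

0.4163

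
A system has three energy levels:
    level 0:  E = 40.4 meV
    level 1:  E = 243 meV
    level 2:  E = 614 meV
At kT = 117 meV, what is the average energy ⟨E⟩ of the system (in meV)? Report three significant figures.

74.3 meV

Eᵢ/kT = 0.34530, 2.0769, 5.2479.
Z = Σ e^(−Eᵢ/kT) = e^(−0.34530) + e^(−2.0769) + e^(−5.2479) = 0.70801 + 0.12532 + 0.0052585 = 0.83859.
⟨E⟩ = Σ Eᵢ e^(−Eᵢ/kT) / Z = (40.4·0.70801 + 243·0.12532 + 614·0.0052585) / 0.83859 = 74.3 meV.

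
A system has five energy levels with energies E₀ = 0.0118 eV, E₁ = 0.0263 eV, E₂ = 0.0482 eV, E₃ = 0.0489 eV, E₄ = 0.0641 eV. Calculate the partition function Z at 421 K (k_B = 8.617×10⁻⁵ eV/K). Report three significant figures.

Z = 1.90

k_BT = 8.617×10⁻⁵ × 421 K = 0.036278 eV.
Eᵢ/kT = 0.32527, 0.72496, 1.3286, 1.3479, 1.7669.
Z = Σ e^(−Eᵢ/kT) = e^(−0.32527) + e^(−0.72496) + e^(−1.3286) + e^(−1.3479) + e^(−1.7669) = 0.72233 + 0.48434 + 0.26485 + 0.25979 + 0.17086 = 1.9022.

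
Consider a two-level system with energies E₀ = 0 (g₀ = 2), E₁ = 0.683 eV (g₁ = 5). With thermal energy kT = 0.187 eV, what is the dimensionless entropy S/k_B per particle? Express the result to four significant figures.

Eᵢ/kT = 0, 3.65241.
Z = Σ gᵢe^(−Eᵢ/kT) = 2·e^(−0) + 5·e^(−3.65241) = 2.00000 + 0.129643 = 2.12964.
⟨E⟩ = Σ EᵢPᵢ = 0.0415780 eV.
S/k_B = ln Z + ⟨E⟩/kT = ln(2.12964) + 0.0415780/0.187 = 0.755953 + 0.222342 = 0.9783.

0.9783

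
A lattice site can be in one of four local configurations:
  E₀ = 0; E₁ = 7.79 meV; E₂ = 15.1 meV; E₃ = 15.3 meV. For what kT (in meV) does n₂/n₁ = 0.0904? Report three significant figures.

3.04 meV

n₂/n₁ = exp[−(E₂−E₁)/kT] = 0.0904.
⇒ (E₂−E₁)/kT = ln(1/0.0904) = ln(11.062) = 2.4035.
kT = 7.31 meV / 2.4035 = 3.04 meV.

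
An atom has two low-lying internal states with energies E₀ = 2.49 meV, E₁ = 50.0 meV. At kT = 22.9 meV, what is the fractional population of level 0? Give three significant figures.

Eᵢ/kT = 0.10873, 2.1834.
Z = Σ e^(−Eᵢ/kT) = e^(−0.10873) + e^(−2.1834) = 0.89697 + 0.11266 = 1.0096.
P₀ = e^(−E₀/kT) / Z = 0.89697/1.0096 = 0.888.

0.888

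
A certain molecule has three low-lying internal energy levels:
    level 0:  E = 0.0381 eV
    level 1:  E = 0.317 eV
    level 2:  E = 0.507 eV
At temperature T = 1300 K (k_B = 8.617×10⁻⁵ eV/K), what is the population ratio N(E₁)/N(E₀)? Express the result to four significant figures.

k_BT = 8.617×10⁻⁵ × 1300 K = 0.112021 eV.
n₁/n₀ = exp[−(E₁−E₀)/kT] = exp(−(0.2789 eV)/(0.112021 eV)) = exp(-2.48971) = 0.08293.

0.08293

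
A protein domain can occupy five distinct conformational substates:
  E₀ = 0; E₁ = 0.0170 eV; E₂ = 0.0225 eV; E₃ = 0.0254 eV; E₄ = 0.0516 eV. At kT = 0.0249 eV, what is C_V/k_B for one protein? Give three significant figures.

0.306

Eᵢ/kT = 0, 0.68273, 0.90361, 1.0201, 2.0723.
Z = Σ e^(−Eᵢ/kT) = e^(−0) + e^(−0.68273) + e^(−0.90361) + e^(−1.0201) + e^(−2.0723) = 1.0000 + 0.50524 + 0.40510 + 0.36056 + 0.12590 = 2.3968.
⟨E⟩ = 0.013918 eV, ⟨E²⟩ = 0.00038340 eV².
C_V/k_B = (⟨E²⟩ − ⟨E⟩²)/(kT)² = (0.00038340 − 0.00019371)/0.00062001 = 0.306.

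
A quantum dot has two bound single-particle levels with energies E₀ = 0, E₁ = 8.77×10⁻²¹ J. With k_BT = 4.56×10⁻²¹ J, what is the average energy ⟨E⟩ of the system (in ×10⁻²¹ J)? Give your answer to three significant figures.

Eᵢ/kT = 0, 1.9232.
Z = Σ e^(−Eᵢ/kT) = e^(−0) + e^(−1.9232) = 1.0000 + 0.14614 = 1.1461.
⟨E⟩ = Σ Eᵢ e^(−Eᵢ/kT) / Z = (0·1.0000 + 8.77·0.14614) / 1.1461 = 1.12 ×10⁻²¹ J.

1.12 ×10⁻²¹ J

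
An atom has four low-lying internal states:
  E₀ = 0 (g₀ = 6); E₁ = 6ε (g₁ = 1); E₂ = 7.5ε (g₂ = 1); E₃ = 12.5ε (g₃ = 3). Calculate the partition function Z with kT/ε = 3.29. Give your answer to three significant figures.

Eᵢ/kT = 0, 1.8237, 2.2796, 3.7994.
Z = Σ gᵢe^(−Eᵢ/kT) = 6·e^(−0) + 1·e^(−1.8237) + 1·e^(−2.2796) + 3·e^(−3.7994) = 6.0000 + 0.16143 + 0.10233 + 0.067153 = 6.3309.

Z = 6.33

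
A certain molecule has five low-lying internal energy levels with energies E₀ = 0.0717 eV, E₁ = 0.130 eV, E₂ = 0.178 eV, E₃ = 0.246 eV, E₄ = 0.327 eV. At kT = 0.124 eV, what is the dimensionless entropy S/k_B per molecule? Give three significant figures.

Eᵢ/kT = 0.57823, 1.0484, 1.4355, 1.9839, 2.6371.
Z = Σ e^(−Eᵢ/kT) = e^(−0.57823) + e^(−1.0484) + e^(−1.4355) + e^(−1.9839) + e^(−2.6371) = 0.56089 + 0.35050 + 0.23800 + 0.13753 + 0.071569 = 1.3585.
⟨E⟩ = Σ EᵢPᵢ = 0.13646 eV.
S/k_B = ln Z + ⟨E⟩/kT = ln(1.3585) + 0.13646/0.124 = 0.30638 + 1.1005 = 1.41.

1.41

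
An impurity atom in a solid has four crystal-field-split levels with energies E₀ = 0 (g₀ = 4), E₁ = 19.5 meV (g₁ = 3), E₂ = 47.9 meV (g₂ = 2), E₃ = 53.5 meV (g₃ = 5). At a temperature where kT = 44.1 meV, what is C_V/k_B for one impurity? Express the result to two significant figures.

0.24

Eᵢ/kT = 0, 0.4422, 1.086, 1.213.
Z = Σ gᵢe^(−Eᵢ/kT) = 4·e^(−0) + 3·e^(−0.4422) + 2·e^(−1.086) + 5·e^(−1.213) = 4.000 + 1.928 + 0.6751 + 1.487 = 8.090.
⟨E⟩ = 18.48 meV, ⟨E²⟩ = 808.2 meV².
C_V/k_B = (⟨E²⟩ − ⟨E⟩²)/(kT)² = (808.2 − 341.5)/1945 = 0.24.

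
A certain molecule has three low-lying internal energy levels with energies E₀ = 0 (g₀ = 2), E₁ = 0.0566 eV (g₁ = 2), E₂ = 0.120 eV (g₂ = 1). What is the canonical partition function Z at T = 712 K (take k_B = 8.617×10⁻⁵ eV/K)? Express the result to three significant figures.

k_BT = 8.617×10⁻⁵ × 712 K = 0.061353 eV.
Eᵢ/kT = 0, 0.92253, 1.9559.
Z = Σ gᵢe^(−Eᵢ/kT) = 2·e^(−0) + 2·e^(−0.92253) + 1·e^(−1.9559) = 2.0000 + 0.79502 + 0.14144 = 2.9365.

Z = 2.94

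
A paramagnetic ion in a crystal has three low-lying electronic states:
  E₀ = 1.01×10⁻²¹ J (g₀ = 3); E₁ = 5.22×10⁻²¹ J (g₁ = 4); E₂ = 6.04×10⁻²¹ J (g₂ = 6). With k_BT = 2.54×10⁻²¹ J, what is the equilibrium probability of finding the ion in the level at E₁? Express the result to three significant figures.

0.166

Eᵢ/kT = 0.39764, 2.0551, 2.3780.
Z = Σ gᵢe^(−Eᵢ/kT) = 3·e^(−0.39764) + 4·e^(−2.0551) + 6·e^(−2.3780) = 2.0157 + 0.51232 + 0.55642 = 3.0844.
P₁ = g₁ e^(−E₁/kT) / Z = 0.51232/3.0844 = 0.166.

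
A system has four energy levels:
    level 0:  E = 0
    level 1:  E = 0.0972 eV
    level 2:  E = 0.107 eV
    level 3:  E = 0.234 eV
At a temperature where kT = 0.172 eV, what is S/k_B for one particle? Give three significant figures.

1.28

Eᵢ/kT = 0, 0.56512, 0.62209, 1.3605.
Z = Σ e^(−Eᵢ/kT) = e^(−0) + e^(−0.56512) + e^(−0.62209) + e^(−1.3605) = 1.0000 + 0.56829 + 0.53682 + 0.25653 = 2.3616.
⟨E⟩ = Σ EᵢPᵢ = 0.073131 eV.
S/k_B = ln Z + ⟨E⟩/kT = ln(2.3616) + 0.073131/0.172 = 0.85934 + 0.42518 = 1.28.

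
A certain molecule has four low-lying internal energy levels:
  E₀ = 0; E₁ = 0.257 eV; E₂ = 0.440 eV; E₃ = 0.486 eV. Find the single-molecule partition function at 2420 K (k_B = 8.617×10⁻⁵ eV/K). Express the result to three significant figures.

Z = 1.51

k_BT = 8.617×10⁻⁵ × 2420 K = 0.20853 eV.
Eᵢ/kT = 0, 1.2324, 2.1100, 2.3306.
Z = Σ e^(−Eᵢ/kT) = e^(−0) + e^(−1.2324) + e^(−2.1100) + e^(−2.3306) = 1.0000 + 0.29159 + 0.12124 + 0.097237 = 1.5101.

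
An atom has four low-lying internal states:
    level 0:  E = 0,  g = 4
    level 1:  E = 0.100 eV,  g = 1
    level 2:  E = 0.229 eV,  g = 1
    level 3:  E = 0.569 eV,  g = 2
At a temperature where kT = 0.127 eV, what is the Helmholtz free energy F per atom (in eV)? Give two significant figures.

Eᵢ/kT = 0, 0.7874, 1.803, 4.480.
Z = Σ gᵢe^(−Eᵢ/kT) = 4·e^(−0) + 1·e^(−0.7874) + 1·e^(−1.803) + 2·e^(−4.480) = 4.000 + 0.4550 + 0.1648 + 0.02267 = 4.642.
F = −kT ln Z = −0.127 × ln(4.642) = −0.127 × 1.535 = -0.19 eV.

-0.19 eV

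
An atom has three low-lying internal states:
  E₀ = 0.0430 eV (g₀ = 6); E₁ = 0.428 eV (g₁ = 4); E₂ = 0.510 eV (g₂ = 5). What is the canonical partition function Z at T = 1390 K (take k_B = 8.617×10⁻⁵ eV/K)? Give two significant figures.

k_BT = 8.617×10⁻⁵ × 1390 K = 0.1198 eV.
Eᵢ/kT = 0.3589, 3.573, 4.257.
Z = Σ gᵢe^(−Eᵢ/kT) = 6·e^(−0.3589) + 4·e^(−3.573) + 5·e^(−4.257) = 4.191 + 0.1123 + 0.07082 = 4.374.

Z = 4.4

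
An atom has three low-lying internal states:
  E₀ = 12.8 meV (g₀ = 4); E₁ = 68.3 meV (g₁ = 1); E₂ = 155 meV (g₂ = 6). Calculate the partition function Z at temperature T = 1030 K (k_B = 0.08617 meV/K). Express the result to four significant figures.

Z = 4.972

k_BT = 0.08617 × 1030 K = 88.7551 meV.
Eᵢ/kT = 0.144217, 0.769533, 1.74638.
Z = Σ gᵢe^(−Eᵢ/kT) = 4·e^(−0.144217) + 1·e^(−0.769533) + 6·e^(−1.74638) = 3.46280 + 0.463229 + 1.04642 = 4.97245.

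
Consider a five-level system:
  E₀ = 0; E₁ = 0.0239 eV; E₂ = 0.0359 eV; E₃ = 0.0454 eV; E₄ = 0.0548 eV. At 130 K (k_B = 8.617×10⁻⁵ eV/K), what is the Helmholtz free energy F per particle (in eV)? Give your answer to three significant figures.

-0.00189 eV

k_BT = 8.617×10⁻⁵ × 130 K = 0.011202 eV.
Eᵢ/kT = 0, 2.1335, 3.2048, 4.0528, 4.8920.
Z = Σ e^(−Eᵢ/kT) = e^(−0) + e^(−2.1335) + e^(−3.2048) + e^(−4.0528) + e^(−4.8920) = 1.0000 + 0.11842 + 0.040567 + 0.017374 + 0.0075064 = 1.1839.
F = −kT ln Z = −0.011202 × ln(1.1839) = −0.011202 × 0.16881 = -0.00189 eV.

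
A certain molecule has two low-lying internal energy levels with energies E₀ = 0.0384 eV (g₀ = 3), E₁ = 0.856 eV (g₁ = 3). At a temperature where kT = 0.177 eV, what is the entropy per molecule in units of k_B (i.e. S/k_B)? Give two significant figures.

1.2

Eᵢ/kT = 0.2169, 4.836.
Z = Σ gᵢe^(−Eᵢ/kT) = 3·e^(−0.2169) + 3·e^(−4.836) = 2.415 + 0.02382 = 2.439.
⟨E⟩ = Σ EᵢPᵢ = 0.04638 eV.
S/k_B = ln Z + ⟨E⟩/kT = ln(2.439) + 0.04638/0.177 = 0.8916 + 0.2620 = 1.2.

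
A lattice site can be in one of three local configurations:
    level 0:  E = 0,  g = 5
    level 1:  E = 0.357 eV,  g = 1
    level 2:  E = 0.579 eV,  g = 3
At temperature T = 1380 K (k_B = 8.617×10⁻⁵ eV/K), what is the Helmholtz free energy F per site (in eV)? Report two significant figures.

-0.19 eV

k_BT = 8.617×10⁻⁵ × 1380 K = 0.1189 eV.
Eᵢ/kT = 0, 3.003, 4.870.
Z = Σ gᵢe^(−Eᵢ/kT) = 5·e^(−0) + 1·e^(−3.003) + 3·e^(−4.870) = 5.000 + 0.04964 + 0.02302 = 5.073.
F = −kT ln Z = −0.1189 × ln(5.073) = −0.1189 × 1.624 = -0.19 eV.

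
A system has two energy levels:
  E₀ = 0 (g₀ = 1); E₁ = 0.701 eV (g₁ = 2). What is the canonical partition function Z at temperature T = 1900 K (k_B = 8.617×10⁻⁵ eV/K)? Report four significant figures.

Z = 1.028

k_BT = 8.617×10⁻⁵ × 1900 K = 0.163723 eV.
Eᵢ/kT = 0, 4.28162.
Z = Σ gᵢe^(−Eᵢ/kT) = 1·e^(−0) + 2·e^(−4.28162) = 1.00000 + 0.0276405 = 1.02764.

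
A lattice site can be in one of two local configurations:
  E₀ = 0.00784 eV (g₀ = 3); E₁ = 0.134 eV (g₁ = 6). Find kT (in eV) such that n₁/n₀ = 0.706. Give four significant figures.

n₁/n₀ = (g₁/g₀) exp[−(E₁−E₀)/kT] = 0.706.
⇒ (E₁−E₀)/kT = ln((6/3)/0.706) = ln(2.83286) = 1.04129.
kT = 0.12616 eV / 1.04129 = 0.1212 eV.

0.1212 eV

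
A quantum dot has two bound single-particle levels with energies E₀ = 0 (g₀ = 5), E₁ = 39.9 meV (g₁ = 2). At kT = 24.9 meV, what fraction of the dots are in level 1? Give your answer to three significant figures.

0.0746

Eᵢ/kT = 0, 1.6024.
Z = Σ gᵢe^(−Eᵢ/kT) = 5·e^(−0) + 2·e^(−1.6024) = 5.0000 + 0.40283 = 5.4028.
P₁ = g₁ e^(−E₁/kT) / Z = 0.40283/5.4028 = 0.0746.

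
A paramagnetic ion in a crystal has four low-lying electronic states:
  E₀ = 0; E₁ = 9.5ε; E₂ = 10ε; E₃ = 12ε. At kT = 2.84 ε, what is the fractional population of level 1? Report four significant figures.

Eᵢ/kT = 0, 3.34507, 3.52113, 4.22535.
Z = Σ e^(−Eᵢ/kT) = e^(−0) + e^(−3.34507) + e^(−3.52113) + e^(−4.22535) = 1.00000 + 0.0352577 + 0.0295660 + 0.0146202 = 1.07944.
P₁ = e^(−E₁/kT) / Z = 0.0352577/1.07944 = 0.03266.

0.03266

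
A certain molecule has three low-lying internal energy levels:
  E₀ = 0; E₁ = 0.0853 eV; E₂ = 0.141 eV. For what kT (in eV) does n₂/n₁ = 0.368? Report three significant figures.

n₂/n₁ = exp[−(E₂−E₁)/kT] = 0.368.
⇒ (E₂−E₁)/kT = ln(1/0.368) = ln(2.7174) = 0.99968.
kT = 0.0557 eV / 0.99968 = 0.0557 eV.

0.0557 eV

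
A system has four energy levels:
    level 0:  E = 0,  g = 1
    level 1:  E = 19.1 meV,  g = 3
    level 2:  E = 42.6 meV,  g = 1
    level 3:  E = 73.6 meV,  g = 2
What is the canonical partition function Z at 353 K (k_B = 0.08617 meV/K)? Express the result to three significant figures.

k_BT = 0.08617 × 353 K = 30.418 meV.
Eᵢ/kT = 0, 0.62792, 1.4005, 2.4196.
Z = Σ gᵢe^(−Eᵢ/kT) = 1·e^(−0) + 3·e^(−0.62792) + 1·e^(−1.4005) + 2·e^(−2.4196) = 1.0000 + 1.6011 + 0.24647 + 0.17791 = 3.0255.

Z = 3.03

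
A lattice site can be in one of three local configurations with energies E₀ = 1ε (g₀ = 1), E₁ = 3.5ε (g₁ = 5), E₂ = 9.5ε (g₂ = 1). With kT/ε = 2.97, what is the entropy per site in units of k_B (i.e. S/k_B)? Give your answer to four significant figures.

1.783

Eᵢ/kT = 0.336700, 1.17845, 3.19865.
Z = Σ gᵢe^(−Eᵢ/kT) = 1·e^(−0.336700) + 5·e^(−1.17845) + 1·e^(−3.19865) = 0.714123 + 1.53878 + 0.0408173 = 2.29372.
⟨E⟩ = Σ EᵢPᵢ = 2.82843 ε.
S/k_B = ln Z + ⟨E⟩/kT = ln(2.29372) + 2.82843/2.97 = 0.830175 + 0.952333 = 1.783.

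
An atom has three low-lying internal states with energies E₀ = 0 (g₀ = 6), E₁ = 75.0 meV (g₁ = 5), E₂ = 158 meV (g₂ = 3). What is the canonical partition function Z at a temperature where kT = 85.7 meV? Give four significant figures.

Eᵢ/kT = 0, 0.875146, 1.84364.
Z = Σ gᵢe^(−Eᵢ/kT) = 6·e^(−0) + 5·e^(−0.875146) + 3·e^(−1.84364) = 6.00000 + 2.08401 + 0.474721 = 8.55873.

Z = 8.559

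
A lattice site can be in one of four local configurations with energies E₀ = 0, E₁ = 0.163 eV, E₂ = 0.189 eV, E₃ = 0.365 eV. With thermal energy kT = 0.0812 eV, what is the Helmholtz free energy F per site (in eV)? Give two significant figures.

Eᵢ/kT = 0, 2.007, 2.328, 4.495.
Z = Σ e^(−Eᵢ/kT) = e^(−0) + e^(−2.007) + e^(−2.328) + e^(−4.495) = 1.000 + 0.1344 + 0.09749 + 0.01116 = 1.243.
F = −kT ln Z = −0.0812 × ln(1.243) = −0.0812 × 0.2175 = -0.018 eV.

-0.018 eV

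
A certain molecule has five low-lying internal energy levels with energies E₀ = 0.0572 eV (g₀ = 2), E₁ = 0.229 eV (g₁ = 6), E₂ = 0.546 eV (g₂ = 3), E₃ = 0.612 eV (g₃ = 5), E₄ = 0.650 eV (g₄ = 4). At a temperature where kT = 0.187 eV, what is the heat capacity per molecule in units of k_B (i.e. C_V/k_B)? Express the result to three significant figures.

Eᵢ/kT = 0.30588, 1.2246, 2.9198, 3.2727, 3.4759.
Z = Σ gᵢe^(−Eᵢ/kT) = 2·e^(−0.30588) + 6·e^(−1.2246) + 3·e^(−2.9198) + 5·e^(−3.2727) + 4·e^(−3.4759) = 1.4729 + 1.7633 + 0.16183 + 0.18952 + 0.12374 = 3.7113.
⟨E⟩ = 0.20823 eV, ⟨E²⟩ = 0.072426 eV².
C_V/k_B = (⟨E²⟩ − ⟨E⟩²)/(kT)² = (0.072426 − 0.043360)/0.034969 = 0.831.

0.831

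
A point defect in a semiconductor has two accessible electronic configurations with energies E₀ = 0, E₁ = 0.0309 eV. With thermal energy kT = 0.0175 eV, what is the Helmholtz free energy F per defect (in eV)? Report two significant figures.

-0.0028 eV

Eᵢ/kT = 0, 1.766.
Z = Σ e^(−Eᵢ/kT) = e^(−0) + e^(−1.766) = 1.000 + 0.1710 = 1.171.
F = −kT ln Z = −0.0175 × ln(1.171) = −0.0175 × 0.1579 = -0.0028 eV.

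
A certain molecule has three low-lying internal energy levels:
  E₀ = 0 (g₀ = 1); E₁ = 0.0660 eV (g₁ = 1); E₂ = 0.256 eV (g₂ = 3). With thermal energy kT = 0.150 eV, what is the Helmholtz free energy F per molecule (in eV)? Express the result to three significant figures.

-0.117 eV

Eᵢ/kT = 0, 0.44000, 1.7067.
Z = Σ gᵢe^(−Eᵢ/kT) = 1·e^(−0) + 1·e^(−0.44000) + 3·e^(−1.7067) = 1.0000 + 0.64404 + 0.54439 = 2.1884.
F = −kT ln Z = −0.150 × ln(2.1884) = −0.150 × 0.78317 = -0.117 eV.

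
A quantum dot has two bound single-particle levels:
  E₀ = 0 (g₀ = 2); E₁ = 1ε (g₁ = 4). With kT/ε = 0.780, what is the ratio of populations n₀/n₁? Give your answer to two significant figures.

1.8

n₀/n₁ = (g₀/g₁) exp[−(E₀−E₁)/kT] = (2/4) × exp(−(-1ε)/(0.780ε)) = (2/4) × exp(1.282) = 1.8.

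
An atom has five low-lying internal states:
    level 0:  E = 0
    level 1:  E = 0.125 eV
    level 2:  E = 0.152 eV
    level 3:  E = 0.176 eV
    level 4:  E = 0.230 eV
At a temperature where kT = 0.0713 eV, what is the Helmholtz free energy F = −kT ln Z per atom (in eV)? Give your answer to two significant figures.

Eᵢ/kT = 0, 1.753, 2.132, 2.468, 3.226.
Z = Σ e^(−Eᵢ/kT) = e^(−0) + e^(−1.753) + e^(−2.132) + e^(−2.468) + e^(−3.226) = 1.000 + 0.1733 + 0.1186 + 0.08475 + 0.03972 = 1.416.
F = −kT ln Z = −0.0713 × ln(1.416) = −0.0713 × 0.3478 = -0.025 eV.

-0.025 eV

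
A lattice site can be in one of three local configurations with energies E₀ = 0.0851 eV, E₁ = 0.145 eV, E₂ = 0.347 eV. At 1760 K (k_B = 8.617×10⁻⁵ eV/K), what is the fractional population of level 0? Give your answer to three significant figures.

0.540

k_BT = 8.617×10⁻⁵ × 1760 K = 0.15166 eV.
Eᵢ/kT = 0.56112, 0.95609, 2.2880.
Z = Σ e^(−Eᵢ/kT) = e^(−0.56112) + e^(−0.95609) + e^(−2.2880) = 0.57057 + 0.38439 + 0.10147 = 1.0564.
P₀ = e^(−E₀/kT) / Z = 0.57057/1.0564 = 0.540.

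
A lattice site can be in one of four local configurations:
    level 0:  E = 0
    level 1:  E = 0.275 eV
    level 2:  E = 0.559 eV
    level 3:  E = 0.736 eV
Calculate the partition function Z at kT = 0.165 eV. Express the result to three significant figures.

Eᵢ/kT = 0, 1.6667, 3.3879, 4.4606.
Z = Σ e^(−Eᵢ/kT) = e^(−0) + e^(−1.6667) + e^(−3.3879) + e^(−4.4606) = 1.0000 + 0.18887 + 0.033780 + 0.011555 = 1.2342.

Z = 1.23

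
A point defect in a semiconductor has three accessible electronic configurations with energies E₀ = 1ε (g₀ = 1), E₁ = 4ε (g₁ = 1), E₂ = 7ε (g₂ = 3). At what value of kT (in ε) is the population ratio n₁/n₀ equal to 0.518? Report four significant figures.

4.561 ε

n₁/n₀ = (g₁/g₀) exp[−(E₁−E₀)/kT] = 0.518.
⇒ (E₁−E₀)/kT = ln((1/1)/0.518) = ln(1.93050) = 0.657779.
kT = 3ε / 0.657779 = 4.561 ε.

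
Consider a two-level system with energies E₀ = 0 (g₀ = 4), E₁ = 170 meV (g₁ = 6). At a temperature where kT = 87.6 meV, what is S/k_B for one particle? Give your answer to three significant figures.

Eᵢ/kT = 0, 1.9406.
Z = Σ gᵢe^(−Eᵢ/kT) = 4·e^(−0) + 6·e^(−1.9406) = 4.0000 + 0.86171 = 4.8617.
⟨E⟩ = Σ EᵢPᵢ = 30.132 meV.
S/k_B = ln Z + ⟨E⟩/kT = ln(4.8617) + 30.132/87.6 = 1.5814 + 0.34397 = 1.93.

1.93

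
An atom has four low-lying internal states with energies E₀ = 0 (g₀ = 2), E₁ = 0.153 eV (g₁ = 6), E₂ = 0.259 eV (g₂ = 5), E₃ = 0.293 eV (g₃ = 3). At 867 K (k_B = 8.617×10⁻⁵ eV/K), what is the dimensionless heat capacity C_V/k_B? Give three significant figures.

1.40

k_BT = 8.617×10⁻⁵ × 867 K = 0.074709 eV.
Eᵢ/kT = 0, 2.0479, 3.4668, 3.9219.
Z = Σ gᵢe^(−Eᵢ/kT) = 2·e^(−0) + 6·e^(−2.0479) + 5·e^(−3.4668) + 3·e^(−3.9219) = 2.0000 + 0.77403 + 0.15608 + 0.059410 = 2.9895.
⟨E⟩ = 0.058959 eV, ⟨E²⟩ = 0.011269 eV².
C_V/k_B = (⟨E²⟩ − ⟨E⟩²)/(kT)² = (0.011269 − 0.0034762)/0.0055814 = 1.40.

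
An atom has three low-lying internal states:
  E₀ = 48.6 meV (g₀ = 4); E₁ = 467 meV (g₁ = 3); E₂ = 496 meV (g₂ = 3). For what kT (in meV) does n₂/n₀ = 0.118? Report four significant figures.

n₂/n₀ = (g₂/g₀) exp[−(E₂−E₀)/kT] = 0.118.
⇒ (E₂−E₀)/kT = ln((3/4)/0.118) = ln(6.35593) = 1.84939.
kT = 447.4 meV / 1.84939 = 241.9 meV.

241.9 meV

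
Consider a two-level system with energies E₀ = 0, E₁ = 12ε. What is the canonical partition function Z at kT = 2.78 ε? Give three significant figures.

Z = 1.01

Eᵢ/kT = 0, 4.3165.
Z = Σ e^(−Eᵢ/kT) = e^(−0) + e^(−4.3165) = 1.0000 + 0.013347 = 1.0133.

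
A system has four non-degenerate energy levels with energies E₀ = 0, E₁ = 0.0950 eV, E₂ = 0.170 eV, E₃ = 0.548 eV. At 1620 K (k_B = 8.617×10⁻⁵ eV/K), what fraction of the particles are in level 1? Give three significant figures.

0.278

k_BT = 8.617×10⁻⁵ × 1620 K = 0.13960 eV.
Eᵢ/kT = 0, 0.68052, 1.2178, 3.9255.
Z = Σ e^(−Eᵢ/kT) = e^(−0) + e^(−0.68052) + e^(−1.2178) + e^(−3.9255) = 1.0000 + 0.50635 + 0.29588 + 0.019732 = 1.8220.
P₁ = e^(−E₁/kT) / Z = 0.50635/1.8220 = 0.278.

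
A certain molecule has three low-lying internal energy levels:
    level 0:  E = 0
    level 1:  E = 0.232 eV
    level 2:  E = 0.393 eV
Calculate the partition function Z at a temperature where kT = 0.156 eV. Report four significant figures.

Z = 1.307

Eᵢ/kT = 0, 1.48718, 2.51923.
Z = Σ e^(−Eᵢ/kT) = e^(−0) + e^(−1.48718) + e^(−2.51923) = 1.00000 + 0.226009 + 0.0805216 = 1.30653.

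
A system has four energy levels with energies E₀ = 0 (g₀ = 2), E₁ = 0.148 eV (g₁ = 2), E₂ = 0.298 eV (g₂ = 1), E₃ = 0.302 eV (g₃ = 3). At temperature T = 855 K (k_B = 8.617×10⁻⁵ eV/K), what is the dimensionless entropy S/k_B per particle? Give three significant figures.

1.20

k_BT = 8.617×10⁻⁵ × 855 K = 0.073675 eV.
Eᵢ/kT = 0, 2.0088, 4.0448, 4.0991.
Z = Σ gᵢe^(−Eᵢ/kT) = 2·e^(−0) + 2·e^(−2.0088) + 1·e^(−4.0448) + 3·e^(−4.0991) = 2.0000 + 0.26830 + 0.017513 + 0.049763 = 2.3356.
⟨E⟩ = Σ EᵢPᵢ = 0.025670 eV.
S/k_B = ln Z + ⟨E⟩/kT = ln(2.3356) + 0.025670/0.073675 = 0.84827 + 0.34842 = 1.20.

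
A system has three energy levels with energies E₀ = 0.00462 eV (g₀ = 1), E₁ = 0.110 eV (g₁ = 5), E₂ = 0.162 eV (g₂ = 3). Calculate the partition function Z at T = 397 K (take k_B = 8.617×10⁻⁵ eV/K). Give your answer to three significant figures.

k_BT = 8.617×10⁻⁵ × 397 K = 0.034209 eV.
Eᵢ/kT = 0.13505, 3.2155, 4.7356.
Z = Σ gᵢe^(−Eᵢ/kT) = 1·e^(−0.13505) + 5·e^(−3.2155) + 3·e^(−4.7356) = 0.87367 + 0.20068 + 0.026332 = 1.1007.

Z = 1.10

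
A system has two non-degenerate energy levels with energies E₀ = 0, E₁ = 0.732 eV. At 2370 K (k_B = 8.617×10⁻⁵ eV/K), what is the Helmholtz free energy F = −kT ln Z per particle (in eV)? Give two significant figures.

k_BT = 8.617×10⁻⁵ × 2370 K = 0.2042 eV.
Eᵢ/kT = 0, 3.585.
Z = Σ e^(−Eᵢ/kT) = e^(−0) + e^(−3.585) = 1.000 + 0.02774 = 1.028.
F = −kT ln Z = −0.2042 × ln(1.028) = −0.2042 × 0.02762 = -0.0056 eV.

-0.0056 eV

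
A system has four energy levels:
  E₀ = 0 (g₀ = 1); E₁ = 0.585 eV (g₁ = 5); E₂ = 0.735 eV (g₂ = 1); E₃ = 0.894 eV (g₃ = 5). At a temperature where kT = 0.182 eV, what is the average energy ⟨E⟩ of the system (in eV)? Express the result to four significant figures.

0.1301 eV

Eᵢ/kT = 0, 3.21429, 4.03846, 4.91209.
Z = Σ gᵢe^(−Eᵢ/kT) = 1·e^(−0) + 5·e^(−3.21429) + 1·e^(−4.03846) + 5·e^(−4.91209) = 1.00000 + 0.200919 + 0.0176246 + 0.0367855 = 1.25533.
⟨E⟩ = Σ Eᵢ gᵢe^(−Eᵢ/kT) / Z = (0·1.00000 + 0.585·0.200919 + 0.735·0.0176246 + 0.894·0.0367855) / 1.25533 = 0.1301 eV.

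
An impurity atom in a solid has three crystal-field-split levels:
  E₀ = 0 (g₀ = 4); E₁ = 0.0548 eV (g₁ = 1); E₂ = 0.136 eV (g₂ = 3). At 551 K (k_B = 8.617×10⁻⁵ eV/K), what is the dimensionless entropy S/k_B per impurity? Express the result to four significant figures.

1.691

k_BT = 8.617×10⁻⁵ × 551 K = 0.0474797 eV.
Eᵢ/kT = 0, 1.15418, 2.86438.
Z = Σ gᵢe^(−Eᵢ/kT) = 4·e^(−0) + 1·e^(−1.15418) + 3·e^(−2.86438) = 4.00000 + 0.315316 + 0.171055 = 4.48637.
⟨E⟩ = Σ EᵢPᵢ = 0.00903688 eV.
S/k_B = ln Z + ⟨E⟩/kT = ln(4.48637) + 0.00903688/0.0474797 = 1.50104 + 0.190331 = 1.691.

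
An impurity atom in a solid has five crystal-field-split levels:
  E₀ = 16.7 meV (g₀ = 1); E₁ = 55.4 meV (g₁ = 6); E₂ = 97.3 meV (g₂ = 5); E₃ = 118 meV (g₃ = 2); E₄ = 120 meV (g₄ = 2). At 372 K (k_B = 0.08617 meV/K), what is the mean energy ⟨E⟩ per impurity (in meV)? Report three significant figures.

k_BT = 0.08617 × 372 K = 32.055 meV.
Eᵢ/kT = 0.52098, 1.7283, 3.0354, 3.6812, 3.7436.
Z = Σ gᵢe^(−Eᵢ/kT) = 1·e^(−0.52098) + 6·e^(−1.7283) + 5·e^(−3.0354) + 2·e^(−3.6812) + 2·e^(−3.7436) = 0.59394 + 1.0655 + 0.24028 + 0.050385 + 0.047337 = 1.9974.
⟨E⟩ = Σ Eᵢ gᵢe^(−Eᵢ/kT) / Z = (16.7·0.59394 + 55.4·1.0655 + 97.3·0.24028 + 118·0.050385 + 120·0.047337) / 1.9974 = 52.0 meV.

52.0 meV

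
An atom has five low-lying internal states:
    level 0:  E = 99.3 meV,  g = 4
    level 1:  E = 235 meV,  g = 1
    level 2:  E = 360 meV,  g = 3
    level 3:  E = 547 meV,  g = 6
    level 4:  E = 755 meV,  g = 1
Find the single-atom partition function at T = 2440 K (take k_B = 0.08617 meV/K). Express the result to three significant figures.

Z = 3.84

k_BT = 0.08617 × 2440 K = 210.25 meV.
Eᵢ/kT = 0.47229, 1.1177, 1.7122, 2.6017, 3.5910.
Z = Σ gᵢe^(−Eᵢ/kT) = 4·e^(−0.47229) + 1·e^(−1.1177) + 3·e^(−1.7122) + 6·e^(−2.6017) + 1·e^(−3.5910) = 2.4943 + 0.32703 + 0.54140 + 0.44488 + 0.027571 = 3.8352.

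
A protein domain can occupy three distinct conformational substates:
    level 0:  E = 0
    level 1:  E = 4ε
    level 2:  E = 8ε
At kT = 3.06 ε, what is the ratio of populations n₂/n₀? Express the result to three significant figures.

n₂/n₀ = exp[−(E₂−E₀)/kT] = exp(−(8ε)/(3.06ε)) = exp(-2.6144) = 0.0732.

0.0732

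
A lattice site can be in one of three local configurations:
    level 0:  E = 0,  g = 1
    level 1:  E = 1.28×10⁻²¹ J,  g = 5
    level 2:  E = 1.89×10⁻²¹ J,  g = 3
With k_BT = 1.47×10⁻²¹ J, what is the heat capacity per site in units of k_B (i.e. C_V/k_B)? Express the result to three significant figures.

0.212

Eᵢ/kT = 0, 0.87075, 1.2857.
Z = Σ gᵢe^(−Eᵢ/kT) = 1·e^(−0) + 5·e^(−0.87075) + 3·e^(−1.2857) = 1.0000 + 2.0932 + 0.82937 = 3.9226.
⟨E⟩ = 1.0827, ⟨E²⟩ = 1.6296.
C_V/k_B = (⟨E²⟩ − ⟨E⟩²)/(kT)² = (1.6296 − 1.1722)/2.1609 = 0.212.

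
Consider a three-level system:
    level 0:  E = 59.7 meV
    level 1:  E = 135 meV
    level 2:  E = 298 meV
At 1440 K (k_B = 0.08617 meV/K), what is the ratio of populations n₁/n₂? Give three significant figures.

k_BT = 0.08617 × 1440 K = 124.08 meV.
n₁/n₂ = exp[−(E₁−E₂)/kT] = exp(−(-163 meV)/(124.08 meV)) = exp(1.3137) = 3.72.

3.72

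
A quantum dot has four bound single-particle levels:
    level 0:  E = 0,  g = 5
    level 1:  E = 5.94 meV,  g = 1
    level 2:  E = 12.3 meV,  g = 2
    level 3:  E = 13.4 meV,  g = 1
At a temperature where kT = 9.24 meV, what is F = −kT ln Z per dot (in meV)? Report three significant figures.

-17.0 meV

Eᵢ/kT = 0, 0.64286, 1.3312, 1.4502.
Z = Σ gᵢe^(−Eᵢ/kT) = 5·e^(−0) + 1·e^(−0.64286) + 2·e^(−1.3312) + 1·e^(−1.4502) = 5.0000 + 0.52579 + 0.52832 + 0.23452 = 6.2886.
F = −kT ln Z = −9.24 × ln(6.2886) = −9.24 × 1.8387 = -17.0 meV.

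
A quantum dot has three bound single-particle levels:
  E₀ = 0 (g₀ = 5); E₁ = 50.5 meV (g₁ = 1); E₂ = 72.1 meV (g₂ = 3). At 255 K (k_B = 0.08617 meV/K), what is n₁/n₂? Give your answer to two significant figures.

k_BT = 0.08617 × 255 K = 21.97 meV.
n₁/n₂ = (g₁/g₂) exp[−(E₁−E₂)/kT] = (1/3) × exp(−(-21.6 meV)/(21.97 meV)) = (1/3) × exp(0.9832) = 0.89.

0.89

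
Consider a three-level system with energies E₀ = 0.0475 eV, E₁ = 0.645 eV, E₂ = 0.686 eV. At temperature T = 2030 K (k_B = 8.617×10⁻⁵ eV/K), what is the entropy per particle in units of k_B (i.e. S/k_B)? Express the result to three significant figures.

0.253

k_BT = 8.617×10⁻⁵ × 2030 K = 0.17493 eV.
Eᵢ/kT = 0.27154, 3.6872, 3.9216.
Z = Σ e^(−Eᵢ/kT) = e^(−0.27154) + e^(−3.6872) + e^(−3.9216) = 0.76220 + 0.025042 + 0.019809 = 0.80705.
⟨E⟩ = Σ EᵢPᵢ = 0.081712 eV.
S/k_B = ln Z + ⟨E⟩/kT = ln(0.80705) + 0.081712/0.17493 = -0.21437 + 0.46711 = 0.253.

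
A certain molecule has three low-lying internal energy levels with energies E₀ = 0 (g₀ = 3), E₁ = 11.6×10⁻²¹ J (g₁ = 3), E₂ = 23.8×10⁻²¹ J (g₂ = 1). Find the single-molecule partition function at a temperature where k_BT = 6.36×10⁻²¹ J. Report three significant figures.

Z = 3.51

Eᵢ/kT = 0, 1.8239, 3.7421.
Z = Σ gᵢe^(−Eᵢ/kT) = 3·e^(−0) + 3·e^(−1.8239) + 1·e^(−3.7421) = 3.0000 + 0.48419 + 0.023704 = 3.5079.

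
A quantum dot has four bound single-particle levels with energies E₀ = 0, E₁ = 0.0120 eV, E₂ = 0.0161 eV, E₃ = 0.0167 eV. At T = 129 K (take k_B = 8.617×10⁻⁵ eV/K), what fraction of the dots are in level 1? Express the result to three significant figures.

k_BT = 8.617×10⁻⁵ × 129 K = 0.011116 eV.
Eᵢ/kT = 0, 1.0795, 1.4484, 1.5023.
Z = Σ e^(−Eᵢ/kT) = e^(−0) + e^(−1.0795) + e^(−1.4484) + e^(−1.5023) = 1.0000 + 0.33977 + 0.23495 + 0.22262 = 1.7973.
P₁ = e^(−E₁/kT) / Z = 0.33977/1.7973 = 0.189.

0.189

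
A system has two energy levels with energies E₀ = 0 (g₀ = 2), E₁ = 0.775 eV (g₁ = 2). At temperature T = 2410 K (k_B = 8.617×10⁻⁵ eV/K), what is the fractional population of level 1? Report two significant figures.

0.023

k_BT = 8.617×10⁻⁵ × 2410 K = 0.2077 eV.
Eᵢ/kT = 0, 3.731.
Z = Σ gᵢe^(−Eᵢ/kT) = 2·e^(−0) + 2·e^(−3.731) = 2.000 + 0.04794 = 2.048.
P₁ = g₁ e^(−E₁/kT) / Z = 0.04794/2.048 = 0.023.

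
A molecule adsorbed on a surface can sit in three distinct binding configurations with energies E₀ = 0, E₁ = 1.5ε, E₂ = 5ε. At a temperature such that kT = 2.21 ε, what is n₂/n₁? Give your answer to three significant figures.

n₂/n₁ = exp[−(E₂−E₁)/kT] = exp(−(3.5ε)/(2.21ε)) = exp(-1.5837) = 0.205.

0.205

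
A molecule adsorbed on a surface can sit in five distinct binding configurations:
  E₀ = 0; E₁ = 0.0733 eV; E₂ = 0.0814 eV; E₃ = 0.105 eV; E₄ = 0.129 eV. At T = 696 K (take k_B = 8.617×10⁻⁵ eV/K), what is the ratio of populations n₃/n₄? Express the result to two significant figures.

k_BT = 8.617×10⁻⁵ × 696 K = 0.05997 eV.
n₃/n₄ = exp[−(E₃−E₄)/kT] = exp(−(-0.024 eV)/(0.05997 eV)) = exp(0.4002) = 1.5.

1.5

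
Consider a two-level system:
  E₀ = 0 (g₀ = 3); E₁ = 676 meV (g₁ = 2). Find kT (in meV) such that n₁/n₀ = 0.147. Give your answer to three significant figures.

447 meV

n₁/n₀ = (g₁/g₀) exp[−(E₁−E₀)/kT] = 0.147.
⇒ (E₁−E₀)/kT = ln((2/3)/0.147) = ln(4.5351) = 1.5118.
kT = 676 meV / 1.5118 = 447 meV.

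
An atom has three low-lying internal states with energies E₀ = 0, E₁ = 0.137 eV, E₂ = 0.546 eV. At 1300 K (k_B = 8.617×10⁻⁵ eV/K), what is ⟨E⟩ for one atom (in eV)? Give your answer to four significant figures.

0.03418 eV

k_BT = 8.617×10⁻⁵ × 1300 K = 0.112021 eV.
Eᵢ/kT = 0, 1.22298, 4.87409.
Z = Σ e^(−Eᵢ/kT) = e^(−0) + e^(−1.22298) + e^(−4.87409) = 1.00000 + 0.294352 + 0.00764205 = 1.30199.
⟨E⟩ = Σ Eᵢ e^(−Eᵢ/kT) / Z = (0·1.00000 + 0.137·0.294352 + 0.546·0.00764205) / 1.30199 = 0.03418 eV.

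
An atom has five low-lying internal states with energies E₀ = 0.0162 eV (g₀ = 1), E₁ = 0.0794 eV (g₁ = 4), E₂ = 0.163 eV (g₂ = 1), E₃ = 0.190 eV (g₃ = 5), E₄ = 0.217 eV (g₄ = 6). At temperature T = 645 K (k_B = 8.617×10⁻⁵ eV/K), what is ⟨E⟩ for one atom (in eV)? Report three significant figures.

0.0755 eV

k_BT = 8.617×10⁻⁵ × 645 K = 0.055580 eV.
Eᵢ/kT = 0.29147, 1.4286, 2.9327, 3.4185, 3.9043.
Z = Σ gᵢe^(−Eᵢ/kT) = 1·e^(−0.29147) + 4·e^(−1.4286) + 1·e^(−2.9327) + 5·e^(−3.4185) + 6·e^(−3.9043) = 0.74716 + 0.95858 + 0.053253 + 0.16381 + 0.12093 = 2.0437.
⟨E⟩ = Σ Eᵢ gᵢe^(−Eᵢ/kT) / Z = (0.0162·0.74716 + 0.0794·0.95858 + 0.163·0.053253 + 0.190·0.16381 + 0.217·0.12093) / 2.0437 = 0.0755 eV.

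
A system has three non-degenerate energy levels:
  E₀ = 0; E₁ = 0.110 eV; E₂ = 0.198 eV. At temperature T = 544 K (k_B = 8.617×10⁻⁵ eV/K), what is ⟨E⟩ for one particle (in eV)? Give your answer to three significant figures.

0.0121 eV

k_BT = 8.617×10⁻⁵ × 544 K = 0.046876 eV.
Eᵢ/kT = 0, 2.3466, 4.2239.
Z = Σ e^(−Eᵢ/kT) = e^(−0) + e^(−2.3466) + e^(−4.2239) = 1.0000 + 0.095694 + 0.014641 = 1.1103.
⟨E⟩ = Σ Eᵢ e^(−Eᵢ/kT) / Z = (0·1.0000 + 0.110·0.095694 + 0.198·0.014641) / 1.1103 = 0.0121 eV.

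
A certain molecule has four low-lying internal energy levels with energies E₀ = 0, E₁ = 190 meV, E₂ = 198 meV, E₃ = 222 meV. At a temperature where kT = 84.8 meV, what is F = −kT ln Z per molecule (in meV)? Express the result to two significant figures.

-21 meV

Eᵢ/kT = 0, 2.241, 2.335, 2.618.
Z = Σ e^(−Eᵢ/kT) = e^(−0) + e^(−2.241) + e^(−2.335) + e^(−2.618) = 1.000 + 0.1064 + 0.09681 + 0.07295 = 1.276.
F = −kT ln Z = −84.8 × ln(1.276) = −84.8 × 0.2437 = -21 meV.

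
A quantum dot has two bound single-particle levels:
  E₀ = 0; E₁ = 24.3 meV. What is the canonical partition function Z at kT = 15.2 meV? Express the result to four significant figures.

Eᵢ/kT = 0, 1.59868.
Z = Σ e^(−Eᵢ/kT) = e^(−0) + e^(−1.59868) = 1.00000 + 0.202163 = 1.20216.

Z = 1.202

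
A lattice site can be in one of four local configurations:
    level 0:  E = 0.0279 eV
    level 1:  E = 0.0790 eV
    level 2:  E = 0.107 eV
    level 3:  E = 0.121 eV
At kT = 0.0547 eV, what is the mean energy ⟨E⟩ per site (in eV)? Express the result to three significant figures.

Eᵢ/kT = 0.51005, 1.4442, 1.9561, 2.2121.
Z = Σ e^(−Eᵢ/kT) = e^(−0.51005) + e^(−1.4442) + e^(−1.9561) + e^(−2.2121) = 0.60047 + 0.23593 + 0.14141 + 0.10947 = 1.0873.
⟨E⟩ = Σ Eᵢ e^(−Eᵢ/kT) / Z = (0.0279·0.60047 + 0.0790·0.23593 + 0.107·0.14141 + 0.121·0.10947) / 1.0873 = 0.0586 eV.

0.0586 eV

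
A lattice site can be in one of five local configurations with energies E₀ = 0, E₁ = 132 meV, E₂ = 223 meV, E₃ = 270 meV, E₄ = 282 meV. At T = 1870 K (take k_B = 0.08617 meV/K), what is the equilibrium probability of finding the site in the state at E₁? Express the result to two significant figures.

0.21

k_BT = 0.08617 × 1870 K = 161.1 meV.
Eᵢ/kT = 0, 0.8194, 1.384, 1.676, 1.750.
Z = Σ e^(−Eᵢ/kT) = e^(−0) + e^(−0.8194) + e^(−1.384) + e^(−1.676) + e^(−1.750) = 1.000 + 0.4407 + 0.2506 + 0.1871 + 0.1738 = 2.052.
P₁ = e^(−E₁/kT) / Z = 0.4407/2.052 = 0.21.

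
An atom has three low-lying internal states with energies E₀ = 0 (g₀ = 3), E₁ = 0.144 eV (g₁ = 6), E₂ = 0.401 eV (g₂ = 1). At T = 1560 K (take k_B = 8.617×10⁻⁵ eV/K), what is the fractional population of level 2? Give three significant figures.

0.00992

k_BT = 8.617×10⁻⁵ × 1560 K = 0.13443 eV.
Eᵢ/kT = 0, 1.0712, 2.9830.
Z = Σ gᵢe^(−Eᵢ/kT) = 3·e^(−0) + 6·e^(−1.0712) + 1·e^(−2.9830) = 3.0000 + 2.0556 + 0.050641 = 5.1062.
P₂ = g₂ e^(−E₂/kT) / Z = 0.050641/5.1062 = 0.00992.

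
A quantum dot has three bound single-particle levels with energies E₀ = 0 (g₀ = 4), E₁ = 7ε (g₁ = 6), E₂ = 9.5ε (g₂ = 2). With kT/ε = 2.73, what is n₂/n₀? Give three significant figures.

0.0154

n₂/n₀ = (g₂/g₀) exp[−(E₂−E₀)/kT] = (2/4) × exp(−(9.5ε)/(2.73ε)) = (2/4) × exp(-3.4799) = 0.0154.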